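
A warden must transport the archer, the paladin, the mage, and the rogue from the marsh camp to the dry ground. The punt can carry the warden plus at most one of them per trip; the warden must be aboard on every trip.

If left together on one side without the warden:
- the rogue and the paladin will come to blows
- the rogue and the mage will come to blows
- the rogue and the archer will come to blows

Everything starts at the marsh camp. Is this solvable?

No

Following every safe sequence of crossings from the start, the most of the 4 that can be at the dry ground as the punt arrives there on crossings 1, 3 is 1, 2 respectively; the best ever achieved is 2 of 4.
From crossing 5 on, no configuration arises that was not already reachable earlier: only 9 distinct safe configurations (who is on which side, and where the punt is) can ever be reached, none of them has everyone across, and every continuation just revisits them. So no valid plan exists.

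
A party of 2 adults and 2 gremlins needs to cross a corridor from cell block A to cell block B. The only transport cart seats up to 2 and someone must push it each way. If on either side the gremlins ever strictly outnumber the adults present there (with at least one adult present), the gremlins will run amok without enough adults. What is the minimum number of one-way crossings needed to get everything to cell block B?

Counting alone: each trip to cell block B takes at most 2 across and each return brings at least 1 back, so after t trips out (and t−1 returns) at most 2t − (t−1) of the 4 are across; that first reaches 4 at t = 3, so at least 5 crossings are needed.
The plan below uses exactly 5 crossings, so it is optimal:
1. 2 gremlins → cell block B.  (cell block A: 2A 0G; cell block B: 0A 2G)
2. 1 gremlin ← cell block A.  (cell block A: 2A 1G; cell block B: 0A 1G)
3. 2 adults → cell block B.  (cell block A: 0A 1G; cell block B: 2A 1G)
4. 1 gremlin ← cell block A.  (cell block A: 0A 2G; cell block B: 2A 0G)
5. 2 gremlins → cell block B.  (cell block A: 0A 0G; cell block B: 2A 2G)

5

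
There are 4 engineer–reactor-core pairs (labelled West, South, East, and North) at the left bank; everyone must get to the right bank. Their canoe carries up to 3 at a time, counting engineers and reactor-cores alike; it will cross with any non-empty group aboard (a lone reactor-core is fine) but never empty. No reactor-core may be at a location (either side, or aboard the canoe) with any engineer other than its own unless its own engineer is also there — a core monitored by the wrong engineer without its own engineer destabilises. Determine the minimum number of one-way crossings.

9

Counting alone: each trip to the right bank takes at most 3 across and each return brings at least 1 back, so after t trips out (and t−1 returns) at most 3t − (t−1) of the 8 are across; that first reaches 8 at t = 4, so at least 7 crossings are needed.
The safety rule pushes this higher. Following every safe sequence of crossings, the most of the 8 that can be at the right bank as the canoe arrives there on crossing 7 is 7 — never all 8.
So no plan with fewer than 9 crossings exists, and this one achieves 9:
1. engineer West and reactor-core West cross → the right bank.
2. engineer West crosses ← the left bank.
3. engineer South, engineer West, and reactor-core South cross → the right bank.
4. engineer West and reactor-core West cross ← the left bank.
5. engineer East, engineer North, and engineer West cross → the right bank.
6. reactor-core South crosses ← the left bank.
7. reactor-core South and reactor-core West cross → the right bank.
8. reactor-core West crosses ← the left bank.
9. reactor-core East, reactor-core North, and reactor-core West cross → the right bank.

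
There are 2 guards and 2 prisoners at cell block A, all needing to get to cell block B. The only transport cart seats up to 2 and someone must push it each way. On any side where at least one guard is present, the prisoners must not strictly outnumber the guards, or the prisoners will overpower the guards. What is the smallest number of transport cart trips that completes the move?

Counting alone: each trip to cell block B takes at most 2 across and each return brings at least 1 back, so after t trips out (and t−1 returns) at most 2t − (t−1) of the 4 are across; that first reaches 4 at t = 3, so at least 5 crossings are needed.
The plan below uses exactly 5 crossings, so it is optimal:
1. 2 prisoners → cell block B.  (cell block A: 2G 0P; cell block B: 0G 2P)
2. 1 prisoner ← cell block A.  (cell block A: 2G 1P; cell block B: 0G 1P)
3. 2 guards → cell block B.  (cell block A: 0G 1P; cell block B: 2G 1P)
4. 1 prisoner ← cell block A.  (cell block A: 0G 2P; cell block B: 2G 0P)
5. 2 prisoners → cell block B.  (cell block A: 0G 0P; cell block B: 2G 2P)

5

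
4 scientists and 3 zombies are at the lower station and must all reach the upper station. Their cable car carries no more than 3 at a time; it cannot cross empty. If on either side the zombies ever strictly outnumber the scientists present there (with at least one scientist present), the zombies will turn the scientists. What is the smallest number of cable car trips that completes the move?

5

Counting alone: each trip to the upper station takes at most 3 across and each return brings at least 1 back, so after t trips out (and t−1 returns) at most 3t − (t−1) of the 7 are across; that first reaches 7 at t = 3, so at least 5 crossings are needed.
The plan below uses exactly 5 crossings, so it is optimal:
1. 3 zombies → the upper station.  (the lower station: 4S 0Z; the upper station: 0S 3Z)
2. 1 zombie ← the lower station.  (the lower station: 4S 1Z; the upper station: 0S 2Z)
3. 3 scientists → the upper station.  (the lower station: 1S 1Z; the upper station: 3S 2Z)
4. 1 scientist ← the lower station.  (the lower station: 2S 1Z; the upper station: 2S 2Z)
5. 2 scientists and 1 zombie → the upper station.  (the lower station: 0S 0Z; the upper station: 4S 3Z)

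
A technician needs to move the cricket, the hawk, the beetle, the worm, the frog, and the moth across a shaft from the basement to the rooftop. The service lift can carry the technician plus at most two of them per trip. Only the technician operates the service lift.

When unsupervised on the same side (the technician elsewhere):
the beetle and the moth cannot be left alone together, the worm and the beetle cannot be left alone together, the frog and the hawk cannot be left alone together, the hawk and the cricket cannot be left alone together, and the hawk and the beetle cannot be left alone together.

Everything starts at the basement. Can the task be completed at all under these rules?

1. Technician goes to the rooftop with the beetle and the hawk.  [the basement: the cricket, the frog, the moth, the worm | the rooftop: the beetle, the hawk]
2. Technician goes back to the basement with the hawk.  [the basement: the cricket, the frog, the hawk, the moth, the worm | the rooftop: the beetle]
3. Technician goes to the rooftop with the cricket and the frog.  [the basement: the hawk, the moth, the worm | the rooftop: the beetle, the cricket, the frog]
4. Technician goes back to the basement alone.  [the basement: the hawk, the moth, the worm | the rooftop: the beetle, the cricket, the frog]
5. Technician goes to the rooftop with the moth and the worm.  [the basement: the hawk | the rooftop: the beetle, the cricket, the frog, the moth, the worm]
6. Technician goes back to the basement with the beetle.  [the basement: the beetle, the hawk | the rooftop: the cricket, the frog, the moth, the worm]
7. Technician goes to the rooftop with the beetle and the hawk.  [the basement: — | the rooftop: the beetle, the cricket, the frog, the hawk, the moth, the worm]

Yes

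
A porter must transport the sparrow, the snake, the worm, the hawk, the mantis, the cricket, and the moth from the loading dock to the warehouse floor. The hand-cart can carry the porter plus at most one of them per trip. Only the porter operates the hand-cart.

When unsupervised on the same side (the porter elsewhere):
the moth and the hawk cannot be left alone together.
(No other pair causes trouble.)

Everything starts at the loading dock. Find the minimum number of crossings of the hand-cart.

Counting alone: the porter can take at most 1 across per trip to the warehouse floor, so moving all 7 needs at least 7 loaded trips out, with a return between consecutive ones — at least 13 crossings.
The plan below uses exactly 13 crossings, so it is optimal:
1. Porter goes to the warehouse floor with the hawk.
2. Porter goes back to the loading dock alone.
3. Porter goes to the warehouse floor with the sparrow.
4. Porter goes back to the loading dock alone.
5. Porter goes to the warehouse floor with the snake.
6. Porter goes back to the loading dock alone.
7. Porter goes to the warehouse floor with the worm.
8. Porter goes back to the loading dock alone.
9. Porter goes to the warehouse floor with the mantis.
10. Porter goes back to the loading dock alone.
11. Porter goes to the warehouse floor with the cricket.
12. Porter goes back to the loading dock alone.
13. Porter goes to the warehouse floor with the moth.

13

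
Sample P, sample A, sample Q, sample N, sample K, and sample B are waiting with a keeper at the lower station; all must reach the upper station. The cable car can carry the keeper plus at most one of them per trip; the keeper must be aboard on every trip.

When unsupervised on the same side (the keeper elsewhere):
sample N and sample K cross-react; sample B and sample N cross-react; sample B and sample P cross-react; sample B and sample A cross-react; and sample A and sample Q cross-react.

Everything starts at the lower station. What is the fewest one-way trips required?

impossible

Whatever the first load, the items left behind include a forbidden pair without the keeper. No opening move is safe, so no plan exists.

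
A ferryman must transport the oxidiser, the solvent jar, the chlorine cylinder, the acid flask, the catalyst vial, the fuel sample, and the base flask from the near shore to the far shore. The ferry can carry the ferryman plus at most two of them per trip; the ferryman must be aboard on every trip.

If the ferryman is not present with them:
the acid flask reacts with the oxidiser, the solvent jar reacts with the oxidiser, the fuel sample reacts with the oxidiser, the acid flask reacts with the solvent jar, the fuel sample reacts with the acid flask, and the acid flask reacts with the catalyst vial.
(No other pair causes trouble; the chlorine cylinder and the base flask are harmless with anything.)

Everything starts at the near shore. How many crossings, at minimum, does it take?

11

Counting alone: the ferryman can take at most 2 across per trip to the far shore, so moving all 7 needs at least 4 loaded trips out, with a return between consecutive ones — at least 7 crossings.
The safety rule pushes this higher. Following every safe sequence of crossings, the most of the 7 that can be at the far shore as the ferry arrives there on crossings 7, 9 is 5, 6 respectively — never all 7.
So no plan with fewer than 11 crossings exists, and this one achieves 11:
1. Ferryman goes to the far shore with the acid flask and the oxidiser.  [the near shore: the base flask, the catalyst vial, the chlorine cylinder, the fuel sample, the solvent jar | the far shore: the acid flask, the oxidiser]
2. Ferryman goes back to the near shore with the oxidiser.  [the near shore: the base flask, the catalyst vial, the chlorine cylinder, the fuel sample, the oxidiser, the solvent jar | the far shore: the acid flask]
3. Ferryman goes to the far shore with the chlorine cylinder and the oxidiser.  [the near shore: the base flask, the catalyst vial, the fuel sample, the solvent jar | the far shore: the acid flask, the chlorine cylinder, the oxidiser]
4. Ferryman goes back to the near shore with the oxidiser.  [the near shore: the base flask, the catalyst vial, the fuel sample, the oxidiser, the solvent jar | the far shore: the acid flask, the chlorine cylinder]
5. Ferryman goes to the far shore with the catalyst vial and the oxidiser.  [the near shore: the base flask, the fuel sample, the solvent jar | the far shore: the acid flask, the catalyst vial, the chlorine cylinder, the oxidiser]
6. Ferryman goes back to the near shore with the acid flask.  [the near shore: the acid flask, the base flask, the fuel sample, the solvent jar | the far shore: the catalyst vial, the chlorine cylinder, the oxidiser]
7. Ferryman goes to the far shore with the fuel sample and the solvent jar.  [the near shore: the acid flask, the base flask | the far shore: the catalyst vial, the chlorine cylinder, the fuel sample, the oxidiser, the solvent jar]
8. Ferryman goes back to the near shore with the oxidiser.  [the near shore: the acid flask, the base flask, the oxidiser | the far shore: the catalyst vial, the chlorine cylinder, the fuel sample, the solvent jar]
9. Ferryman goes to the far shore with the base flask and the oxidiser.  [the near shore: the acid flask | the far shore: the base flask, the catalyst vial, the chlorine cylinder, the fuel sample, the oxidiser, the solvent jar]
10. Ferryman goes back to the near shore with the oxidiser.  [the near shore: the acid flask, the oxidiser | the far shore: the base flask, the catalyst vial, the chlorine cylinder, the fuel sample, the solvent jar]
11. Ferryman goes to the far shore with the acid flask and the oxidiser.  [the near shore: — | the far shore: the acid flask, the base flask, the catalyst vial, the chlorine cylinder, the fuel sample, the oxidiser, the solvent jar]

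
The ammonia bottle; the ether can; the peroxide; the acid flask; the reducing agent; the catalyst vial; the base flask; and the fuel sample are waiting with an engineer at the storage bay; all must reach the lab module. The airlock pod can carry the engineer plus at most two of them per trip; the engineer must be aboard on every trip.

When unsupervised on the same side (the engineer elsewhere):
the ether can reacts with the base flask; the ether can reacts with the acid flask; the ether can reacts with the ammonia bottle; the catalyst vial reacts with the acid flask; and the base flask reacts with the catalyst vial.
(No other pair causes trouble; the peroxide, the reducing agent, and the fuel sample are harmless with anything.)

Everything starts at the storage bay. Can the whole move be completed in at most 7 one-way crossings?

No

Counting alone: the engineer can take at most 2 across per trip to the lab module, so moving all 8 needs at least 4 loaded trips out, with a return between consecutive ones — at least 7 crossings.
The safety rule pushes this higher. Following every safe sequence of crossings, the most of the 8 that can be at the lab module as the airlock pod arrives there on crossing 7 is 7 — never all 8.
So the move cannot be finished within 7 crossings. (The shortest complete plan takes 9:)
1. Engineer goes to the lab module with the catalyst vial and the ether can.
2. Engineer goes back to the storage bay alone.
3. Engineer goes to the lab module with the ammonia bottle and the peroxide.
4. Engineer goes back to the storage bay with the ether can.
5. Engineer goes to the lab module with the acid flask and the base flask.
6. Engineer goes back to the storage bay with the catalyst vial.
7. Engineer goes to the lab module with the fuel sample and the reducing agent.
8. Engineer goes back to the storage bay alone.
9. Engineer goes to the lab module with the catalyst vial and the ether can.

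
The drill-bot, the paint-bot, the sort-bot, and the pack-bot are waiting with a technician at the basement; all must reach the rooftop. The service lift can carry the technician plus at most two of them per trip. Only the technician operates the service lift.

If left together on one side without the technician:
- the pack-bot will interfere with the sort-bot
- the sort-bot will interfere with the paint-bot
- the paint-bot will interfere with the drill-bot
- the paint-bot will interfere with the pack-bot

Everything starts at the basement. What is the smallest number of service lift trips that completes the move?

5

Counting alone: the technician can take at most 2 across per trip to the rooftop, so moving all 4 needs at least 2 loaded trips out, with a return between consecutive ones — at least 3 crossings.
The safety rule pushes this higher. Following every safe sequence of crossings, the most of the 4 that can be at the rooftop as the service lift arrives there on crossing 3 is 3 — never all 4.
So no plan with fewer than 5 crossings exists, and this one achieves 5:
1. Technician goes to the rooftop with the paint-bot and the sort-bot.  [the basement: the drill-bot, the pack-bot | the rooftop: the paint-bot, the sort-bot]
2. Technician goes back to the basement with the paint-bot.  [the basement: the drill-bot, the pack-bot, the paint-bot | the rooftop: the sort-bot]
3. Technician goes to the rooftop with the drill-bot and the paint-bot.  [the basement: the pack-bot | the rooftop: the drill-bot, the paint-bot, the sort-bot]
4. Technician goes back to the basement with the paint-bot.  [the basement: the pack-bot, the paint-bot | the rooftop: the drill-bot, the sort-bot]
5. Technician goes to the rooftop with the pack-bot and the paint-bot.  [the basement: — | the rooftop: the drill-bot, the pack-bot, the paint-bot, the sort-bot]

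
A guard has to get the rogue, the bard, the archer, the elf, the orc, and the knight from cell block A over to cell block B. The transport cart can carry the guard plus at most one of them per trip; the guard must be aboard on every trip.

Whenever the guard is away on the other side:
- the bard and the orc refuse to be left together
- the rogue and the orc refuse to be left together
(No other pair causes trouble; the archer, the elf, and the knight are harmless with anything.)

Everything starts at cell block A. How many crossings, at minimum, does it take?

13

Counting alone: the guard can take at most 1 across per trip to cell block B, so moving all 6 needs at least 6 loaded trips out, with a return between consecutive ones — at least 11 crossings.
The safety rule pushes this higher. Following every safe sequence of crossings, the most of the 6 that can be at cell block B as the transport cart arrives there on crossing 11 is 5 — never all 6.
So no plan with fewer than 13 crossings exists, and this one achieves 13:
1. Guard goes to cell block B with the orc.  [cell block A: the archer, the bard, the elf, the knight, the rogue | cell block B: the orc]
2. Guard goes back to cell block A alone.  [cell block A: the archer, the bard, the elf, the knight, the rogue | cell block B: the orc]
3. Guard goes to cell block B with the rogue.  [cell block A: the archer, the bard, the elf, the knight | cell block B: the orc, the rogue]
4. Guard goes back to cell block A with the orc.  [cell block A: the archer, the bard, the elf, the knight, the orc | cell block B: the rogue]
5. Guard goes to cell block B with the bard.  [cell block A: the archer, the elf, the knight, the orc | cell block B: the bard, the rogue]
6. Guard goes back to cell block A alone.  [cell block A: the archer, the elf, the knight, the orc | cell block B: the bard, the rogue]
7. Guard goes to cell block B with the archer.  [cell block A: the elf, the knight, the orc | cell block B: the archer, the bard, the rogue]
8. Guard goes back to cell block A alone.  [cell block A: the elf, the knight, the orc | cell block B: the archer, the bard, the rogue]
9. Guard goes to cell block B with the elf.  [cell block A: the knight, the orc | cell block B: the archer, the bard, the elf, the rogue]
10. Guard goes back to cell block A alone.  [cell block A: the knight, the orc | cell block B: the archer, the bard, the elf, the rogue]
11. Guard goes to cell block B with the knight.  [cell block A: the orc | cell block B: the archer, the bard, the elf, the knight, the rogue]
12. Guard goes back to cell block A alone.  [cell block A: the orc | cell block B: the archer, the bard, the elf, the knight, the rogue]
13. Guard goes to cell block B with the orc.  [cell block A: — | cell block B: the archer, the bard, the elf, the knight, the orc, the rogue]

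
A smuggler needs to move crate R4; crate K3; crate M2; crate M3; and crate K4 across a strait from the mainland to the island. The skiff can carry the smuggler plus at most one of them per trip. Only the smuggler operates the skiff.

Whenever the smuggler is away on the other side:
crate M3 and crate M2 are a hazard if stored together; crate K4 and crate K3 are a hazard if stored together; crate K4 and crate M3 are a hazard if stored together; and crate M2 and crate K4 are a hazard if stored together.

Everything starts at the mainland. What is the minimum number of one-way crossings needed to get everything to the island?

impossible

Whatever the first load, the items left behind include a forbidden pair without the smuggler. No opening move is safe, so no plan exists.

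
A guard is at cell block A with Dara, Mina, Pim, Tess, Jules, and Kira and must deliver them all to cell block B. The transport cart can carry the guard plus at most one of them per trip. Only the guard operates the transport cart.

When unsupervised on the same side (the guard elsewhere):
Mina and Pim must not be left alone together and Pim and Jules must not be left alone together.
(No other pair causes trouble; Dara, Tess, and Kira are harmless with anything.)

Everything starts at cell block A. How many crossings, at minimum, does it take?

Counting alone: the guard can take at most 1 across per trip to cell block B, so moving all 6 needs at least 6 loaded trips out, with a return between consecutive ones — at least 11 crossings.
The safety rule pushes this higher. Following every safe sequence of crossings, the most of the 6 that can be at cell block B as the transport cart arrives there on crossing 11 is 5 — never all 6.
So no plan with fewer than 13 crossings exists, and this one achieves 13:
1. Guard goes to cell block B with Pim.
2. Guard goes back to cell block A alone.
3. Guard goes to cell block B with Dara.
4. Guard goes back to cell block A alone.
5. Guard goes to cell block B with Mina.
6. Guard goes back to cell block A with Pim.
7. Guard goes to cell block B with Jules.
8. Guard goes back to cell block A alone.
9. Guard goes to cell block B with Tess.
10. Guard goes back to cell block A alone.
11. Guard goes to cell block B with Kira.
12. Guard goes back to cell block A alone.
13. Guard goes to cell block B with Pim.

13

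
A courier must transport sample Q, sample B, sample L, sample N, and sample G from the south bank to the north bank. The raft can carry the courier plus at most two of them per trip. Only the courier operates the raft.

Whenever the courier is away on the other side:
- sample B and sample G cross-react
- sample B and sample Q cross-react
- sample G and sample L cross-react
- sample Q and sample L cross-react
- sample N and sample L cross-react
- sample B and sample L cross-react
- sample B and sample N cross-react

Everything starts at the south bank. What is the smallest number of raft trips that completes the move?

Following every safe sequence of crossings from the start, the most of the 5 that can be at the north bank as the raft arrives there on crossings 1, 3 is 2, 3 respectively; the best ever achieved is 3 of 5.
From crossing 5 on, no configuration arises that was not already reachable earlier: only 10 distinct safe configurations (who is on which side, and where the raft is) can ever be reached, none of them has everyone across, and every continuation just revisits them. So no valid plan exists.

impossible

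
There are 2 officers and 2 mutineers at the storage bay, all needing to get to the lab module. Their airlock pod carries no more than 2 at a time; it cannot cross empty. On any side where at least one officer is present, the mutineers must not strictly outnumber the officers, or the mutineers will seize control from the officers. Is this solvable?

Yes

1. 2 mutineers → the lab module.  (the storage bay: 2O 0M; the lab module: 0O 2M)
2. 1 mutineer ← the storage bay.  (the storage bay: 2O 1M; the lab module: 0O 1M)
3. 2 officers → the lab module.  (the storage bay: 0O 1M; the lab module: 2O 1M)
4. 1 mutineer ← the storage bay.  (the storage bay: 0O 2M; the lab module: 2O 0M)
5. 2 mutineers → the lab module.  (the storage bay: 0O 0M; the lab module: 2O 2M)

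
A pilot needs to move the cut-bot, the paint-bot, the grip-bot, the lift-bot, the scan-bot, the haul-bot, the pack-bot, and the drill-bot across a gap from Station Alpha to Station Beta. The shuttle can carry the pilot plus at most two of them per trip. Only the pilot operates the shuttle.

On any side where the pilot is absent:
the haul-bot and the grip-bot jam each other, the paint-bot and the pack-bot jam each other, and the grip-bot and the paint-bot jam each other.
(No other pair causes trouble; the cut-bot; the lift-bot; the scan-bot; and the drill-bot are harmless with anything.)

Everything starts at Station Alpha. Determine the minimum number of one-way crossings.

7

Counting alone: the pilot can take at most 2 across per trip to Station Beta, so moving all 8 needs at least 4 loaded trips out, with a return between consecutive ones — at least 7 crossings.
The plan below uses exactly 7 crossings, so it is optimal:
1. Pilot goes to Station Beta with the haul-bot and the paint-bot.  [Station Alpha: the cut-bot, the drill-bot, the grip-bot, the lift-bot, the pack-bot, the scan-bot | Station Beta: the haul-bot, the paint-bot]
2. Pilot goes back to Station Alpha alone.  [Station Alpha: the cut-bot, the drill-bot, the grip-bot, the lift-bot, the pack-bot, the scan-bot | Station Beta: the haul-bot, the paint-bot]
3. Pilot goes to Station Beta with the cut-bot and the lift-bot.  [Station Alpha: the drill-bot, the grip-bot, the pack-bot, the scan-bot | Station Beta: the cut-bot, the haul-bot, the lift-bot, the paint-bot]
4. Pilot goes back to Station Alpha alone.  [Station Alpha: the drill-bot, the grip-bot, the pack-bot, the scan-bot | Station Beta: the cut-bot, the haul-bot, the lift-bot, the paint-bot]
5. Pilot goes to Station Beta with the drill-bot and the scan-bot.  [Station Alpha: the grip-bot, the pack-bot | Station Beta: the cut-bot, the drill-bot, the haul-bot, the lift-bot, the paint-bot, the scan-bot]
6. Pilot goes back to Station Alpha alone.  [Station Alpha: the grip-bot, the pack-bot | Station Beta: the cut-bot, the drill-bot, the haul-bot, the lift-bot, the paint-bot, the scan-bot]
7. Pilot goes to Station Beta with the grip-bot and the pack-bot.  [Station Alpha: — | Station Beta: the cut-bot, the drill-bot, the grip-bot, the haul-bot, the lift-bot, the pack-bot, the paint-bot, the scan-bot]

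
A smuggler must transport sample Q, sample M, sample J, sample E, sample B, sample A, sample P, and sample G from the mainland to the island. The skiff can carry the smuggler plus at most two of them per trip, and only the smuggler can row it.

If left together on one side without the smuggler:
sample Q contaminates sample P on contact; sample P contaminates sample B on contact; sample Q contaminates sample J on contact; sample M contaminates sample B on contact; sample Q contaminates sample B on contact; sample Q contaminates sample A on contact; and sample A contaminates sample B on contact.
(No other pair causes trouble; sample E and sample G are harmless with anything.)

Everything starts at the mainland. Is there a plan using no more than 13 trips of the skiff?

Yes

Yes — this plan uses 13 crossings (≤ 13):
1. Smuggler goes to the island with sample B and sample Q.  [the mainland: sample A, sample E, sample G, sample J, sample M, sample P | the island: sample B, sample Q]
2. Smuggler goes back to the mainland with sample Q.  [the mainland: sample A, sample E, sample G, sample J, sample M, sample P, sample Q | the island: sample B]
3. Smuggler goes to the island with sample M and sample Q.  [the mainland: sample A, sample E, sample G, sample J, sample P | the island: sample B, sample M, sample Q]
4. Smuggler goes back to the mainland with sample B.  [the mainland: sample A, sample B, sample E, sample G, sample J, sample P | the island: sample M, sample Q]
5. Smuggler goes to the island with sample B and sample E.  [the mainland: sample A, sample G, sample J, sample P | the island: sample B, sample E, sample M, sample Q]
6. Smuggler goes back to the mainland with sample B.  [the mainland: sample A, sample B, sample G, sample J, sample P | the island: sample E, sample M, sample Q]
7. Smuggler goes to the island with sample B and sample G.  [the mainland: sample A, sample J, sample P | the island: sample B, sample E, sample G, sample M, sample Q]
8. Smuggler goes back to the mainland with sample B.  [the mainland: sample A, sample B, sample J, sample P | the island: sample E, sample G, sample M, sample Q]
9. Smuggler goes to the island with sample A and sample P.  [the mainland: sample B, sample J | the island: sample A, sample E, sample G, sample M, sample P, sample Q]
10. Smuggler goes back to the mainland with sample Q.  [the mainland: sample B, sample J, sample Q | the island: sample A, sample E, sample G, sample M, sample P]
11. Smuggler goes to the island with sample J and sample Q.  [the mainland: sample B | the island: sample A, sample E, sample G, sample J, sample M, sample P, sample Q]
12. Smuggler goes back to the mainland with sample Q.  [the mainland: sample B, sample Q | the island: sample A, sample E, sample G, sample J, sample M, sample P]
13. Smuggler goes to the island with sample B and sample Q.  [the mainland: — | the island: sample A, sample B, sample E, sample G, sample J, sample M, sample P, sample Q]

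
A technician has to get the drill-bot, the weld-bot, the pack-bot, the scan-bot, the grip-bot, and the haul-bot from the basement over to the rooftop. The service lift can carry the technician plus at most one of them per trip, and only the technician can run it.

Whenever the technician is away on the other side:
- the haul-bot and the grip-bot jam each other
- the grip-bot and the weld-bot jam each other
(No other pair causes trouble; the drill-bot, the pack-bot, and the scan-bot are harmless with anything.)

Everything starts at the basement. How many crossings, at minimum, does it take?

Counting alone: the technician can take at most 1 across per trip to the rooftop, so moving all 6 needs at least 6 loaded trips out, with a return between consecutive ones — at least 11 crossings.
The safety rule pushes this higher. Following every safe sequence of crossings, the most of the 6 that can be at the rooftop as the service lift arrives there on crossing 11 is 5 — never all 6.
So no plan with fewer than 13 crossings exists, and this one achieves 13:
1. Technician goes to the rooftop with the grip-bot.  [the basement: the drill-bot, the haul-bot, the pack-bot, the scan-bot, the weld-bot | the rooftop: the grip-bot]
2. Technician goes back to the basement alone.  [the basement: the drill-bot, the haul-bot, the pack-bot, the scan-bot, the weld-bot | the rooftop: the grip-bot]
3. Technician goes to the rooftop with the drill-bot.  [the basement: the haul-bot, the pack-bot, the scan-bot, the weld-bot | the rooftop: the drill-bot, the grip-bot]
4. Technician goes back to the basement alone.  [the basement: the haul-bot, the pack-bot, the scan-bot, the weld-bot | the rooftop: the drill-bot, the grip-bot]
5. Technician goes to the rooftop with the weld-bot.  [the basement: the haul-bot, the pack-bot, the scan-bot | the rooftop: the drill-bot, the grip-bot, the weld-bot]
6. Technician goes back to the basement with the grip-bot.  [the basement: the grip-bot, the haul-bot, the pack-bot, the scan-bot | the rooftop: the drill-bot, the weld-bot]
7. Technician goes to the rooftop with the haul-bot.  [the basement: the grip-bot, the pack-bot, the scan-bot | the rooftop: the drill-bot, the haul-bot, the weld-bot]
8. Technician goes back to the basement alone.  [the basement: the grip-bot, the pack-bot, the scan-bot | the rooftop: the drill-bot, the haul-bot, the weld-bot]
9. Technician goes to the rooftop with the pack-bot.  [the basement: the grip-bot, the scan-bot | the rooftop: the drill-bot, the haul-bot, the pack-bot, the weld-bot]
10. Technician goes back to the basement alone.  [the basement: the grip-bot, the scan-bot | the rooftop: the drill-bot, the haul-bot, the pack-bot, the weld-bot]
11. Technician goes to the rooftop with the scan-bot.  [the basement: the grip-bot | the rooftop: the drill-bot, the haul-bot, the pack-bot, the scan-bot, the weld-bot]
12. Technician goes back to the basement alone.  [the basement: the grip-bot | the rooftop: the drill-bot, the haul-bot, the pack-bot, the scan-bot, the weld-bot]
13. Technician goes to the rooftop with the grip-bot.  [the basement: — | the rooftop: the drill-bot, the grip-bot, the haul-bot, the pack-bot, the scan-bot, the weld-bot]

13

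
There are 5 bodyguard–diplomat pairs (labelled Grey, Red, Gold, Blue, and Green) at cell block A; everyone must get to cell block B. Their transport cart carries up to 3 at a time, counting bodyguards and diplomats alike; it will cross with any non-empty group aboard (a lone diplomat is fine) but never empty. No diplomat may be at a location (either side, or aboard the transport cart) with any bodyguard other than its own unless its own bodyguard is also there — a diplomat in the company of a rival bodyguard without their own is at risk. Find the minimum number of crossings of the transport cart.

Counting alone: each trip to cell block B takes at most 3 across and each return brings at least 1 back, so after t trips out (and t−1 returns) at most 3t − (t−1) of the 10 are across; that first reaches 10 at t = 5, so at least 9 crossings are needed.
The safety rule pushes this higher. Following every safe sequence of crossings, the most of the 10 that can be at cell block B as the transport cart arrives there on crossing 9 is 9 — never all 10.
So no plan with fewer than 11 crossings exists, and this one achieves 11:
1. bodyguard Grey and diplomat Grey cross → cell block B.
2. bodyguard Grey crosses ← cell block A.
3. diplomat Blue, diplomat Gold, and diplomat Red cross → cell block B.
4. diplomat Grey crosses ← cell block A.
5. bodyguard Blue, bodyguard Gold, and bodyguard Red cross → cell block B.
6. bodyguard Red and diplomat Red cross ← cell block A.
7. bodyguard Green, bodyguard Grey, and bodyguard Red cross → cell block B.
8. diplomat Gold crosses ← cell block A.
9. diplomat Grey and diplomat Red cross → cell block B.
10. diplomat Grey crosses ← cell block A.
11. diplomat Gold, diplomat Green, and diplomat Grey cross → cell block B.

11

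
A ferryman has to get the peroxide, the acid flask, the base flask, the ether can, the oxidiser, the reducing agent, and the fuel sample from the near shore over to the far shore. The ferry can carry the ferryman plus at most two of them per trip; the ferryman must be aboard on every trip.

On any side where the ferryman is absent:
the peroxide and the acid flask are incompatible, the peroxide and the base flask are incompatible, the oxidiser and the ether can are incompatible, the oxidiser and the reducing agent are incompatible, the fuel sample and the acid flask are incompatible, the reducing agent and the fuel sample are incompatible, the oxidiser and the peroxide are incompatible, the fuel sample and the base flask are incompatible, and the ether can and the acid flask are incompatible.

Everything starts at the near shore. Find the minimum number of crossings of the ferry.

Whatever the first load, the items left behind include a forbidden pair without the ferryman. No opening move is safe, so no plan exists.

impossible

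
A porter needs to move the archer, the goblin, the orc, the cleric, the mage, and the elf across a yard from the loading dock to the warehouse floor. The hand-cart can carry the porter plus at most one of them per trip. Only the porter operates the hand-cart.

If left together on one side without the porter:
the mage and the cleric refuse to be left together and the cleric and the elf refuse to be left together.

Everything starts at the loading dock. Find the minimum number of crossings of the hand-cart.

13

Counting alone: the porter can take at most 1 across per trip to the warehouse floor, so moving all 6 needs at least 6 loaded trips out, with a return between consecutive ones — at least 11 crossings.
The safety rule pushes this higher. Following every safe sequence of crossings, the most of the 6 that can be at the warehouse floor as the hand-cart arrives there on crossing 11 is 5 — never all 6.
So no plan with fewer than 13 crossings exists, and this one achieves 13:
1. Porter goes to the warehouse floor with the cleric.
2. Porter goes back to the loading dock alone.
3. Porter goes to the warehouse floor with the archer.
4. Porter goes back to the loading dock alone.
5. Porter goes to the warehouse floor with the goblin.
6. Porter goes back to the loading dock alone.
7. Porter goes to the warehouse floor with the orc.
8. Porter goes back to the loading dock alone.
9. Porter goes to the warehouse floor with the mage.
10. Porter goes back to the loading dock with the cleric.
11. Porter goes to the warehouse floor with the elf.
12. Porter goes back to the loading dock alone.
13. Porter goes to the warehouse floor with the cleric.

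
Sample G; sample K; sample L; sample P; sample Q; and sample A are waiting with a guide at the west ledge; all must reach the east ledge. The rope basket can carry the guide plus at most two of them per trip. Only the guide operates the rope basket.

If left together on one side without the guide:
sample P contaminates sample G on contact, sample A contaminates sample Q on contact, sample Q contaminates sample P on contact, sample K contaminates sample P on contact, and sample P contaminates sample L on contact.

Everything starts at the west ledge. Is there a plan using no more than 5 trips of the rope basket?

Counting alone: the guide can take at most 2 across per trip to the east ledge, so moving all 6 needs at least 3 loaded trips out, with a return between consecutive ones — at least 5 crossings.
The safety rule pushes this higher. Following every safe sequence of crossings, the most of the 6 that can be at the east ledge as the rope basket arrives there on crossing 5 is 5 — never all 6.
So the move cannot be finished within 5 crossings. (The shortest complete plan takes 7:)
1. Guide goes to the east ledge with sample P and sample Q.  [the west ledge: sample A, sample G, sample K, sample L | the east ledge: sample P, sample Q]
2. Guide goes back to the west ledge with sample P.  [the west ledge: sample A, sample G, sample K, sample L, sample P | the east ledge: sample Q]
3. Guide goes to the east ledge with sample G and sample P.  [the west ledge: sample A, sample K, sample L | the east ledge: sample G, sample P, sample Q]
4. Guide goes back to the west ledge with sample P.  [the west ledge: sample A, sample K, sample L, sample P | the east ledge: sample G, sample Q]
5. Guide goes to the east ledge with sample K and sample L.  [the west ledge: sample A, sample P | the east ledge: sample G, sample K, sample L, sample Q]
6. Guide goes back to the west ledge alone.  [the west ledge: sample A, sample P | the east ledge: sample G, sample K, sample L, sample Q]
7. Guide goes to the east ledge with sample A and sample P.  [the west ledge: — | the east ledge: sample A, sample G, sample K, sample L, sample P, sample Q]

No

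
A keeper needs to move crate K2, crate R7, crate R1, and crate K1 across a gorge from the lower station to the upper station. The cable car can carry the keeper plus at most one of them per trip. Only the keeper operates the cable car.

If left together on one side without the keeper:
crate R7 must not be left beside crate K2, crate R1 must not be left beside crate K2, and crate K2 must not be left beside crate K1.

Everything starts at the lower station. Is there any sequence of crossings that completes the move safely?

Following every safe sequence of crossings from the start, the most of the 4 that can be at the upper station as the cable car arrives there on crossings 1, 3 is 1, 2 respectively; the best ever achieved is 2 of 4.
From crossing 5 on, no configuration arises that was not already reachable earlier: only 9 distinct safe configurations (who is on which side, and where the cable car is) can ever be reached, none of them has everyone across, and every continuation just revisits them. So no valid plan exists.

No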